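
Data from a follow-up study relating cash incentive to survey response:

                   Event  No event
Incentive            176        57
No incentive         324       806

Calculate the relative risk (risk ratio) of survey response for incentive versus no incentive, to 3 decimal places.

2.634

Cells: a = 176, b = 57, c = 324, d = 806.
Risk in exposed = 176/233 = 0.75536; risk in unexposed = 324/1130 = 0.28673.
RR = 0.75536 / 0.28673 = 2.63445
The risk among the exposed is 2.63 times that among the unexposed.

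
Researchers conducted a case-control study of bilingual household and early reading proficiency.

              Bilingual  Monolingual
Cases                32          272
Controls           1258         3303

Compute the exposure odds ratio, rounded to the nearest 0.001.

Reading the table with exposure as columns: a = 32 (Bilingual, case), b = 1258 (Bilingual, non-case), c = 272 (Monolingual, case), d = 3303.
OR = (a·d)/(b·c) = (32 × 3303) / (1258 × 272) = 105696 / 342176 = 0.30889
Exposure is associated with lower odds of early reading proficiency (OR = 0.31 < 1).

0.309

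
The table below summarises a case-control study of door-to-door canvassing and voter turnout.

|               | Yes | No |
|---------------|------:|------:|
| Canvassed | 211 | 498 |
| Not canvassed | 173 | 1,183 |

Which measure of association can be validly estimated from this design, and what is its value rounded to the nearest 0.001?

2.897

Cells: a = 211, b = 498, c = 173, d = 1183.
This is a case-control study: participants were sampled on outcome status, so risks in the source population cannot be estimated directly — relative risk is not valid here. The odds ratio is the appropriate measure.
OR = (a·d)/(b·c) = (211 × 1183) / (498 × 173) = 249613 / 86154 = 2.89729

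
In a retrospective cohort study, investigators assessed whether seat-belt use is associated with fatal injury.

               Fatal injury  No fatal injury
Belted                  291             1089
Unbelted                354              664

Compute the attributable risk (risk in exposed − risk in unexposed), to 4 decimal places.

Cells: a = 291, b = 1089, c = 354, d = 664.
Risk in exposed = 291/1380 = 0.210870; risk in unexposed = 354/1018 = 0.347741.
Risk difference = 0.210870 − 0.347741 = -0.136871

-0.1369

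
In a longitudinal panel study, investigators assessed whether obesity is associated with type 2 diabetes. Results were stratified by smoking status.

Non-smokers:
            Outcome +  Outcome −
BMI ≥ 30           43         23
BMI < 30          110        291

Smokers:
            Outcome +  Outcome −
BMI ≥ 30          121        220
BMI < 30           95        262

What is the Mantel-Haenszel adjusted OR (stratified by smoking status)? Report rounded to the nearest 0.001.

2.042

OR_MH = Σ(aᵢdᵢ/nᵢ) / Σ(bᵢcᵢ/nᵢ), where nᵢ is the stratum total.
Stratum 1 (Non-smokers): n = 467; a·d/n = 43·291/467 = 26.7944; b·c/n = 23·110/467 = 5.4176
Stratum 2 (Smokers): n = 698; a·d/n = 121·262/698 = 45.4183; b·c/n = 220·95/698 = 29.9427
OR_MH = (26.7944 + 45.4183) / (5.4176 + 29.9427) = 72.2128 / 35.3603 = 2.04220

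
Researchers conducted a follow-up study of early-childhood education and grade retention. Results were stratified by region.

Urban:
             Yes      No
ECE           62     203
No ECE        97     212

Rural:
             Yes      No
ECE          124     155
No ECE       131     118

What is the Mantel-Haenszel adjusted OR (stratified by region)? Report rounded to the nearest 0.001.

0.696

OR_MH = Σ(aᵢdᵢ/nᵢ) / Σ(bᵢcᵢ/nᵢ), where nᵢ is the stratum total.
Stratum 1 (Urban): n = 574; a·d/n = 62·212/574 = 22.8990; b·c/n = 203·97/574 = 34.3049
Stratum 2 (Rural): n = 528; a·d/n = 124·118/528 = 27.7121; b·c/n = 155·131/528 = 38.4564
OR_MH = (22.8990 + 27.7121) / (34.3049 + 38.4564) = 50.6111 / 72.7613 = 0.69558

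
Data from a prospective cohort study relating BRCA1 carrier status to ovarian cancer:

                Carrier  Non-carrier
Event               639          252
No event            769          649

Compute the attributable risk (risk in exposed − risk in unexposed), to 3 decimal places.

0.174

Reading the table with exposure as columns: a = 639 (Carrier, case), b = 769 (Carrier, non-case), c = 252 (Non-carrier, case), d = 649.
Risk in exposed = 639/1408 = 0.453835; risk in unexposed = 252/901 = 0.279689.
Risk difference = 0.453835 − 0.279689 = 0.174146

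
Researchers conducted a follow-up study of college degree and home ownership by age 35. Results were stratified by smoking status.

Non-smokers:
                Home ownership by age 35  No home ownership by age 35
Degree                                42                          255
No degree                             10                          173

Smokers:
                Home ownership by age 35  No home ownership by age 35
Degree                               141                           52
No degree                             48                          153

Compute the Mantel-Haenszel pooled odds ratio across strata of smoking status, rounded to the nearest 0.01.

6.00

OR_MH = Σ(aᵢdᵢ/nᵢ) / Σ(bᵢcᵢ/nᵢ), where nᵢ is the stratum total.
Stratum 1 (Non-smokers): n = 480; a·d/n = 42·173/480 = 15.1375; b·c/n = 255·10/480 = 5.3125
Stratum 2 (Smokers): n = 394; a·d/n = 141·153/394 = 54.7538; b·c/n = 52·48/394 = 6.3350
OR_MH = (15.1375 + 54.7538) / (5.3125 + 6.3350) = 69.8913 / 11.6475 = 6.00053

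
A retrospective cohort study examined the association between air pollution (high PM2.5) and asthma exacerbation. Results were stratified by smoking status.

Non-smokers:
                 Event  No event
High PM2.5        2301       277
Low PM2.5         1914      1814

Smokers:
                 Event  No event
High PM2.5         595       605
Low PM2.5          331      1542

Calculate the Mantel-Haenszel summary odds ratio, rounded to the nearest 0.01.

OR_MH = Σ(aᵢdᵢ/nᵢ) / Σ(bᵢcᵢ/nᵢ), where nᵢ is the stratum total.
Stratum 1 (Non-smokers): n = 6306; a·d/n = 2301·1814/6306 = 661.9115; b·c/n = 277·1914/6306 = 84.0752
Stratum 2 (Smokers): n = 3073; a·d/n = 595·1542/3073 = 298.5649; b·c/n = 605·331/3073 = 65.1660
OR_MH = (661.9115 + 298.5649) / (84.0752 + 65.1660) = 960.4764 / 149.2411 = 6.43574

6.44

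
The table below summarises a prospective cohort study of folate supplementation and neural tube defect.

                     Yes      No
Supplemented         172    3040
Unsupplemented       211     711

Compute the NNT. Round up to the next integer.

Risk in treated group = 172/3212 = 0.05355; risk in control = 211/922 = 0.22885.
Absolute risk reduction = 0.22885 − 0.05355 = 0.17530
NNT = 1 / ARR = 1 / 0.17530 = 5.704 → round up → 6

6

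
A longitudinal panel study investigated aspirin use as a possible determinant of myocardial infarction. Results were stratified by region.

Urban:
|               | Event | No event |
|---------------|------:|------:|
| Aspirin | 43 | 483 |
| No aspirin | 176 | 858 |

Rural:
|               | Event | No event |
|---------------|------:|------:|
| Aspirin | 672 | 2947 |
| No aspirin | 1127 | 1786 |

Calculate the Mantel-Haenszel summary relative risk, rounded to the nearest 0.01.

RR_MH = Σ(aᵢ·n₀ᵢ/nᵢ) / Σ(cᵢ·n₁ᵢ/nᵢ), with n₁ᵢ = aᵢ+bᵢ (exposed), n₀ᵢ = cᵢ+dᵢ (unexposed), nᵢ = n₁ᵢ+n₀ᵢ.
Stratum 1 (Urban): n₁ = 526, n₀ = 1034, n = 1560; a·n₀/n = 43·1034/1560 = 28.5013; c·n₁/n = 176·526/1560 = 59.3436
Stratum 2 (Rural): n₁ = 3619, n₀ = 2913, n = 6532; a·n₀/n = 672·2913/6532 = 299.6840; c·n₁/n = 1127·3619/6532 = 624.4049
RR_MH = (28.5013 + 299.6840) / (59.3436 + 624.4049) = 328.1853 / 683.7485 = 0.47998

0.48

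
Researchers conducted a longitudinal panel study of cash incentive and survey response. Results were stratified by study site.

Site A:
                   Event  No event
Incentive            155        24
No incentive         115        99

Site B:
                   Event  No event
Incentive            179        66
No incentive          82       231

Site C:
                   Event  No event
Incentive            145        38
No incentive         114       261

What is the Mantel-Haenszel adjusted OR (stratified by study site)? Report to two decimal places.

OR_MH = Σ(aᵢdᵢ/nᵢ) / Σ(bᵢcᵢ/nᵢ), where nᵢ is the stratum total.
Stratum 1 (Site A): n = 393; a·d/n = 155·99/393 = 39.0458; b·c/n = 24·115/393 = 7.0229
Stratum 2 (Site B): n = 558; a·d/n = 179·231/558 = 74.1022; b·c/n = 66·82/558 = 9.6989
Stratum 3 (Site C): n = 558; a·d/n = 145·261/558 = 67.8226; b·c/n = 38·114/558 = 7.7634
OR_MH = (39.0458 + 74.1022 + 67.8226) / (7.0229 + 9.6989 + 7.7634) = 180.9705 / 24.4853 = 7.39100

7.39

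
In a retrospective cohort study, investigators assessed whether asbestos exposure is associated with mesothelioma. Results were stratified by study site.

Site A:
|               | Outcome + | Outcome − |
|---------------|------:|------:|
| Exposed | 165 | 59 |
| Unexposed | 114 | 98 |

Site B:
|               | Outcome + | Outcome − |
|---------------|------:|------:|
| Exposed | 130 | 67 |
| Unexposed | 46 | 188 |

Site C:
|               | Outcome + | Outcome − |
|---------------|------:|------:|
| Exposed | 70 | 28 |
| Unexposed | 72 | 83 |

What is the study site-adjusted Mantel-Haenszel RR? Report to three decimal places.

1.802

RR_MH = Σ(aᵢ·n₀ᵢ/nᵢ) / Σ(cᵢ·n₁ᵢ/nᵢ), with n₁ᵢ = aᵢ+bᵢ (exposed), n₀ᵢ = cᵢ+dᵢ (unexposed), nᵢ = n₁ᵢ+n₀ᵢ.
Stratum 1 (Site A): n₁ = 224, n₀ = 212, n = 436; a·n₀/n = 165·212/436 = 80.2294; c·n₁/n = 114·224/436 = 58.5688
Stratum 2 (Site B): n₁ = 197, n₀ = 234, n = 431; a·n₀/n = 130·234/431 = 70.5800; c·n₁/n = 46·197/431 = 21.0255
Stratum 3 (Site C): n₁ = 98, n₀ = 155, n = 253; a·n₀/n = 70·155/253 = 42.8854; c·n₁/n = 72·98/253 = 27.8893
RR_MH = (80.2294 + 70.5800 + 42.8854) / (58.5688 + 21.0255 + 27.8893) = 193.6948 / 107.4837 = 1.80209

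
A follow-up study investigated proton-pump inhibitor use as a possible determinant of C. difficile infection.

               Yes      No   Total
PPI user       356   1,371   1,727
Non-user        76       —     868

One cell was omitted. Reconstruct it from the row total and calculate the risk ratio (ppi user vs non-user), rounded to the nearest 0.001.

The missing cell is in the unexposed row: 868 − 76 = 792.
So a = 356, b = 1371, c = 76, d = 792.
RR = [a/(a+b)] / [c/(c+d)] = (356/1727) / (76/868) = 0.20614/0.08756 = 2.35431

2.354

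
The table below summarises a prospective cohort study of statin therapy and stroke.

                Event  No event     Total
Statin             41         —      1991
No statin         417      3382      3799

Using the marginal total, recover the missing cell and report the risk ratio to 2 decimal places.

The missing cell is in the exposed row: 1991 − 41 = 1950.
So a = 41, b = 1950, c = 417, d = 3382.
RR = [a/(a+b)] / [c/(c+d)] = (41/1991) / (417/3799) = 0.02059/0.10977 = 0.18761

0.19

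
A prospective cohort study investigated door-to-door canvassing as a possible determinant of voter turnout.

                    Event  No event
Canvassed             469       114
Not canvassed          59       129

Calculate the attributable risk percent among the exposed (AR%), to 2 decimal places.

Cells: a = 469, b = 114, c = 59, d = 129.
Risk in exposed = 469/583 = 0.80446; risk in unexposed = 59/188 = 0.31383.
RR = 0.80446/0.31383 = 2.56336
AR% = (RR − 1)/RR × 100 = (2.56336 − 1)/2.56336 × 100 = 60.9887%

60.99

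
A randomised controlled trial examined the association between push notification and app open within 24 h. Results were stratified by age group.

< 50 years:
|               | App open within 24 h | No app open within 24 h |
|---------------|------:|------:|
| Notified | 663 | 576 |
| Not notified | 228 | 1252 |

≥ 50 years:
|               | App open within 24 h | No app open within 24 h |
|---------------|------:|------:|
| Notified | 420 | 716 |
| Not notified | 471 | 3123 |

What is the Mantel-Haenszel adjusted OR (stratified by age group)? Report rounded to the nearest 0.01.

OR_MH = Σ(aᵢdᵢ/nᵢ) / Σ(bᵢcᵢ/nᵢ), where nᵢ is the stratum total.
Stratum 1 (< 50 years): n = 2719; a·d/n = 663·1252/2719 = 305.2872; b·c/n = 576·228/2719 = 48.3001
Stratum 2 (≥ 50 years): n = 4730; a·d/n = 420·3123/4730 = 277.3066; b·c/n = 716·471/4730 = 71.2973
OR_MH = (305.2872 + 277.3066) / (48.3001 + 71.2973) = 582.5938 / 119.5974 = 4.87129

4.87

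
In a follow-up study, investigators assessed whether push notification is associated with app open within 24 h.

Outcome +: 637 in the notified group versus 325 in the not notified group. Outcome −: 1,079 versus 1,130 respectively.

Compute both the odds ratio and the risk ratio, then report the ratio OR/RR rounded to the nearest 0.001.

From the description: a = 637, b = 1079, c = 325, d = 1130.
OR = (637·1130)/(1079·325) = 719810/350675 = 2.05264
Risk in exposed = 637/1716 = 0.37121; risk in unexposed = 325/1455 = 0.22337; RR = 1.66189
OR/RR = 2.05264 / 1.66189 = 1.23513
The outcome is not rare, so the OR lies further from 1 than the RR.

1.235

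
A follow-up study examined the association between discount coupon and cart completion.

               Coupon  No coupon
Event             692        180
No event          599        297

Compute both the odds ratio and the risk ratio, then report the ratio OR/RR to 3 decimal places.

Reading the table with exposure as columns: a = 692 (Coupon, case), b = 599 (Coupon, non-case), c = 180 (No coupon, case), d = 297.
OR = (692·297)/(599·180) = 205524/107820 = 1.90618
Risk in exposed = 692/1291 = 0.53602; risk in unexposed = 180/477 = 0.37736; RR = 1.42045
OR/RR = 1.90618 / 1.42045 = 1.34195
The outcome is not rare, so the OR lies further from 1 than the RR.

1.342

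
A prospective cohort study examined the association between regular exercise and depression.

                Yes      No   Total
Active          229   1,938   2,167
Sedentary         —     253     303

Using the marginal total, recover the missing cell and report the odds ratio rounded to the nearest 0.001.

The missing cell is in the unexposed row: 303 − 253 = 50.
So a = 229, b = 1938, c = 50, d = 253.
OR = (a·d)/(b·c) = (229 × 253) / (1938 × 50) = 57937 / 96900 = 0.59791

0.598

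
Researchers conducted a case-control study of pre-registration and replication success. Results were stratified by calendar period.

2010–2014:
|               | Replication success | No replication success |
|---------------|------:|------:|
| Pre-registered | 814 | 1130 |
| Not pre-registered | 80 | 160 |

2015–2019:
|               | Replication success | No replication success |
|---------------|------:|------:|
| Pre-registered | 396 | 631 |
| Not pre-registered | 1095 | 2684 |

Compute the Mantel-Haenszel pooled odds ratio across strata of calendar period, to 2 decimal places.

OR_MH = Σ(aᵢdᵢ/nᵢ) / Σ(bᵢcᵢ/nᵢ), where nᵢ is the stratum total.
Stratum 1 (2010–2014): n = 2184; a·d/n = 814·160/2184 = 59.6337; b·c/n = 1130·80/2184 = 41.3919
Stratum 2 (2015–2019): n = 4806; a·d/n = 396·2684/4806 = 221.1536; b·c/n = 631·1095/4806 = 143.7672
OR_MH = (59.6337 + 221.1536) / (41.3919 + 143.7672) = 280.7873 / 185.1591 = 1.51646

1.52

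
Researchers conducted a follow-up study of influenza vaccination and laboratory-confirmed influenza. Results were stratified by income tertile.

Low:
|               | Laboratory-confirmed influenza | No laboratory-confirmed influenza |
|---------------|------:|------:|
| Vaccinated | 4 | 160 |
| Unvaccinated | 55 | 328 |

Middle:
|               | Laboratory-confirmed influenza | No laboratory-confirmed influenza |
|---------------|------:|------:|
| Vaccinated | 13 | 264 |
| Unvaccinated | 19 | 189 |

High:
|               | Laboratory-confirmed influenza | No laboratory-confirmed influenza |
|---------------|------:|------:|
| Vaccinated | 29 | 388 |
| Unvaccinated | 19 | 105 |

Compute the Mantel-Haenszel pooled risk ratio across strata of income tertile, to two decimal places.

RR_MH = Σ(aᵢ·n₀ᵢ/nᵢ) / Σ(cᵢ·n₁ᵢ/nᵢ), with n₁ᵢ = aᵢ+bᵢ (exposed), n₀ᵢ = cᵢ+dᵢ (unexposed), nᵢ = n₁ᵢ+n₀ᵢ.
Stratum 1 (Low): n₁ = 164, n₀ = 383, n = 547; a·n₀/n = 4·383/547 = 2.8007; c·n₁/n = 55·164/547 = 16.4899
Stratum 2 (Middle): n₁ = 277, n₀ = 208, n = 485; a·n₀/n = 13·208/485 = 5.5753; c·n₁/n = 19·277/485 = 10.8515
Stratum 3 (High): n₁ = 417, n₀ = 124, n = 541; a·n₀/n = 29·124/541 = 6.6470; c·n₁/n = 19·417/541 = 14.6451
RR_MH = (2.8007 + 5.5753 + 6.6470) / (16.4899 + 10.8515 + 14.6451) = 15.0229 / 41.9866 = 0.35780

0.36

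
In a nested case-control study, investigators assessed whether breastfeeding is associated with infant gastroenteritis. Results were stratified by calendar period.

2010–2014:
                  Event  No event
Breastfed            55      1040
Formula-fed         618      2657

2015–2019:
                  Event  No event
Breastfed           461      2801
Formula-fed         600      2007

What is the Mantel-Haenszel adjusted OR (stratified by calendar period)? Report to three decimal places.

OR_MH = Σ(aᵢdᵢ/nᵢ) / Σ(bᵢcᵢ/nᵢ), where nᵢ is the stratum total.
Stratum 1 (2010–2014): n = 4370; a·d/n = 55·2657/4370 = 33.4405; b·c/n = 1040·618/4370 = 147.0755
Stratum 2 (2015–2019): n = 5869; a·d/n = 461·2007/5869 = 157.6464; b·c/n = 2801·600/5869 = 286.3520
OR_MH = (33.4405 + 157.6464) / (147.0755 + 286.3520) = 191.0870 / 433.4275 = 0.44087

0.441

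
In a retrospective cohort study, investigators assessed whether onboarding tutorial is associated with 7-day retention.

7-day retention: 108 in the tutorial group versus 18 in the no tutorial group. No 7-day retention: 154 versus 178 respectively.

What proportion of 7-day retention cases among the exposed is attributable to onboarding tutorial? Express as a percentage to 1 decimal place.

From the description: a = 108, b = 154, c = 18, d = 178.
Risk in exposed = 108/262 = 0.41221; risk in unexposed = 18/196 = 0.09184.
RR = 0.41221/0.09184 = 4.48855
AR% = (RR − 1)/RR × 100 = (4.48855 − 1)/4.48855 × 100 = 77.7211%

77.7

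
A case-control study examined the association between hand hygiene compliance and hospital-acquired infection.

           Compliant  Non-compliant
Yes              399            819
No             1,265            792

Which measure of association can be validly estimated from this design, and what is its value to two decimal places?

0.31

Reading the table with exposure as columns: a = 399 (Compliant, case), b = 1265 (Compliant, non-case), c = 819 (Non-compliant, case), d = 792.
This is a case-control study: participants were sampled on outcome status, so risks in the source population cannot be estimated directly — relative risk is not valid here. The odds ratio is the appropriate measure.
OR = (a·d)/(b·c) = (399 × 792) / (1265 × 819) = 316008 / 1036035 = 0.30502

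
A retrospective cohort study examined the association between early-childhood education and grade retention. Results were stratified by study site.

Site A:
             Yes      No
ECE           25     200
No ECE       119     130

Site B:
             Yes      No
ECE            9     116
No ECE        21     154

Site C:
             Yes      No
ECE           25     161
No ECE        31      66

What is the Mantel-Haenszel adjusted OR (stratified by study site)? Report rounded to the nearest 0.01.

0.23

OR_MH = Σ(aᵢdᵢ/nᵢ) / Σ(bᵢcᵢ/nᵢ), where nᵢ is the stratum total.
Stratum 1 (Site A): n = 474; a·d/n = 25·130/474 = 6.8565; b·c/n = 200·119/474 = 50.2110
Stratum 2 (Site B): n = 300; a·d/n = 9·154/300 = 4.6200; b·c/n = 116·21/300 = 8.1200
Stratum 3 (Site C): n = 283; a·d/n = 25·66/283 = 5.8304; b·c/n = 161·31/283 = 17.6360
OR_MH = (6.8565 + 4.6200 + 5.8304) / (50.2110 + 8.1200 + 17.6360) = 17.3069 / 75.9670 = 0.22782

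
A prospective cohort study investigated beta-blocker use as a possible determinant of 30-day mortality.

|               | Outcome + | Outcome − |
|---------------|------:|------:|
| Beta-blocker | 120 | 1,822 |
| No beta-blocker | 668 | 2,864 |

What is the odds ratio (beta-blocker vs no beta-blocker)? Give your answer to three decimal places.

Cells: a = 120, b = 1822, c = 668, d = 2864.
OR = (a·d)/(b·c) = (120 × 2864) / (1822 × 668) = 343680 / 1217096 = 0.28238
Exposure is associated with lower odds of 30-day mortality (OR = 0.28 < 1).

0.282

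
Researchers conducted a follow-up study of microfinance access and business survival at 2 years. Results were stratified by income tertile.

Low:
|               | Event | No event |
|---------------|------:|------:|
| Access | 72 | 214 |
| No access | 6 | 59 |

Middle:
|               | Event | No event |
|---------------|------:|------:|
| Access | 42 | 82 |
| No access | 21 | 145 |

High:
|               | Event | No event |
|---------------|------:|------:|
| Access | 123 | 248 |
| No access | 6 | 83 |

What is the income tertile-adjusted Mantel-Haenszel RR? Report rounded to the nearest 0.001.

RR_MH = Σ(aᵢ·n₀ᵢ/nᵢ) / Σ(cᵢ·n₁ᵢ/nᵢ), with n₁ᵢ = aᵢ+bᵢ (exposed), n₀ᵢ = cᵢ+dᵢ (unexposed), nᵢ = n₁ᵢ+n₀ᵢ.
Stratum 1 (Low): n₁ = 286, n₀ = 65, n = 351; a·n₀/n = 72·65/351 = 13.3333; c·n₁/n = 6·286/351 = 4.8889
Stratum 2 (Middle): n₁ = 124, n₀ = 166, n = 290; a·n₀/n = 42·166/290 = 24.0414; c·n₁/n = 21·124/290 = 8.9793
Stratum 3 (High): n₁ = 371, n₀ = 89, n = 460; a·n₀/n = 123·89/460 = 23.7978; c·n₁/n = 6·371/460 = 4.8391
RR_MH = (13.3333 + 24.0414 + 23.7978) / (4.8889 + 8.9793 + 4.8391) = 61.1725 / 18.7073 = 3.26998

3.270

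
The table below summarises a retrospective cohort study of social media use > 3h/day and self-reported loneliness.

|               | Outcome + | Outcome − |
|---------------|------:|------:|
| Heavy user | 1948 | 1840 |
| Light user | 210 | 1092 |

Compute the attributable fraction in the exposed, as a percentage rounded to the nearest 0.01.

Cells: a = 1948, b = 1840, c = 210, d = 1092.
Risk in exposed = 1948/3788 = 0.51426; risk in unexposed = 210/1302 = 0.16129.
RR = 0.51426/0.16129 = 3.18838
AR% = (RR − 1)/RR × 100 = (3.18838 − 1)/3.18838 × 100 = 68.6362%

68.64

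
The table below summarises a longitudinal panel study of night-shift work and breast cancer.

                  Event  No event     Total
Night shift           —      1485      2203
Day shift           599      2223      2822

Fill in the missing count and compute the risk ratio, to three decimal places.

1.535

The missing cell is in the exposed row: 2203 − 1485 = 718.
So a = 718, b = 1485, c = 599, d = 2223.
RR = [a/(a+b)] / [c/(c+d)] = (718/2203) / (599/2822) = 0.32592/0.21226 = 1.53547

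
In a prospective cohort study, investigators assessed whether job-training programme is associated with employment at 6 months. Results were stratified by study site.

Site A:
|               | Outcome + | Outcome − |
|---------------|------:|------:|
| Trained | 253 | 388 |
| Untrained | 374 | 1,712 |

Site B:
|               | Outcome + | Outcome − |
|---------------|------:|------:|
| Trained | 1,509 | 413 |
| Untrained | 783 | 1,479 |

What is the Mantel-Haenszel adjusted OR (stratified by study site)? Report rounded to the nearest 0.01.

OR_MH = Σ(aᵢdᵢ/nᵢ) / Σ(bᵢcᵢ/nᵢ), where nᵢ is the stratum total.
Stratum 1 (Site A): n = 2727; a·d/n = 253·1712/2727 = 158.8324; b·c/n = 388·374/2727 = 53.2131
Stratum 2 (Site B): n = 4184; a·d/n = 1509·1479/4184 = 533.4156; b·c/n = 413·783/4184 = 77.2894
OR_MH = (158.8324 + 533.4156) / (53.2131 + 77.2894) = 692.2480 / 130.5025 = 5.30448

5.30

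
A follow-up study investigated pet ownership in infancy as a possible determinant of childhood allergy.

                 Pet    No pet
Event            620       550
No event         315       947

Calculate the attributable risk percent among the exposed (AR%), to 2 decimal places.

Reading the table with exposure as columns: a = 620 (Pet, case), b = 315 (Pet, non-case), c = 550 (No pet, case), d = 947.
Risk in exposed = 620/935 = 0.66310; risk in unexposed = 550/1497 = 0.36740.
RR = 0.66310/0.36740 = 1.80484
AR% = (RR − 1)/RR × 100 = (1.80484 − 1)/1.80484 × 100 = 44.5935%

44.59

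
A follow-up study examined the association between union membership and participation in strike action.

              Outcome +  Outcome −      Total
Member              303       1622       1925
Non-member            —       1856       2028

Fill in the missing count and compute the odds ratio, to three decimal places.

The missing cell is in the unexposed row: 2028 − 1856 = 172.
So a = 303, b = 1622, c = 172, d = 1856.
OR = (a·d)/(b·c) = (303 × 1856) / (1622 × 172) = 562368 / 278984 = 2.01577

2.016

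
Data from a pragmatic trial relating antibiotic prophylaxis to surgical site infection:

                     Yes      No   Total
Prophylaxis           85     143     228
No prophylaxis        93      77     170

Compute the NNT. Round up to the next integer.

Risk in treated group = 85/228 = 0.37281; risk in control = 93/170 = 0.54706.
Absolute risk reduction = 0.54706 − 0.37281 = 0.17425
NNT = 1 / ARR = 1 / 0.17425 = 5.739 → round up → 6

6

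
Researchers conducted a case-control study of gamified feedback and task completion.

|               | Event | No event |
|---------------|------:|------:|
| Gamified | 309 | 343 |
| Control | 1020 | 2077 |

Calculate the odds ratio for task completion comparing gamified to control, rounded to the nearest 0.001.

Cells: a = 309, b = 343, c = 1020, d = 2077.
OR = (a·d)/(b·c) = (309 × 2077) / (343 × 1020) = 641793 / 349860 = 1.83443
The odds of task completion are about 1.83 times as high in the gamified group.

1.834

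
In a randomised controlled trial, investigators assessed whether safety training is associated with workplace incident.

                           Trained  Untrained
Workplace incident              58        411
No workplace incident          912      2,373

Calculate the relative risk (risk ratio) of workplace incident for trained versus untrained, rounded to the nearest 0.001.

Reading the table with exposure as columns: a = 58 (Trained, case), b = 912 (Trained, non-case), c = 411 (Untrained, case), d = 2373.
Risk in exposed = 58/970 = 0.05979; risk in unexposed = 411/2784 = 0.14763.
RR = 0.05979 / 0.14763 = 0.40503
The risk is 59% lower among the exposed than among the unexposed.

0.405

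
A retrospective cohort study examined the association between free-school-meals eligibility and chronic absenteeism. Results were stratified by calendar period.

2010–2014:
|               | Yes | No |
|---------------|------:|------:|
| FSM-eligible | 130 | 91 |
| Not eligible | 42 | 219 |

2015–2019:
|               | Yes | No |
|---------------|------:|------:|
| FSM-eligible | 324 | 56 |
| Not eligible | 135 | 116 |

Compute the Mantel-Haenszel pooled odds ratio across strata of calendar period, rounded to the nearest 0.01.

5.96

OR_MH = Σ(aᵢdᵢ/nᵢ) / Σ(bᵢcᵢ/nᵢ), where nᵢ is the stratum total.
Stratum 1 (2010–2014): n = 482; a·d/n = 130·219/482 = 59.0664; b·c/n = 91·42/482 = 7.9295
Stratum 2 (2015–2019): n = 631; a·d/n = 324·116/631 = 59.5626; b·c/n = 56·135/631 = 11.9810
OR_MH = (59.0664 + 59.5626) / (7.9295 + 11.9810) = 118.6290 / 19.9104 = 5.95813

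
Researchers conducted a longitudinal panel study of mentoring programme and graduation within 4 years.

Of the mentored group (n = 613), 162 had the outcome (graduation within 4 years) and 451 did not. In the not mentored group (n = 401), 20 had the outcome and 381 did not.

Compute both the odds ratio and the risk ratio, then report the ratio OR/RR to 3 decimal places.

From the description: a = 162, b = 451, c = 20, d = 381.
OR = (162·381)/(451·20) = 61722/9020 = 6.84279
Risk in exposed = 162/613 = 0.26427; risk in unexposed = 20/401 = 0.04988; RR = 5.29869
OR/RR = 6.84279 / 5.29869 = 1.29141
The outcome is not rare, so the OR lies further from 1 than the RR.

1.291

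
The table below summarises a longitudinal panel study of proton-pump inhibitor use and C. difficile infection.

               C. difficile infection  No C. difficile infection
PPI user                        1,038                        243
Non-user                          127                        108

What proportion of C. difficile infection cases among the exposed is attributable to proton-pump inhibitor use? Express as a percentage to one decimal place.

Cells: a = 1038, b = 243, c = 127, d = 108.
Risk in exposed = 1038/1281 = 0.81030; risk in unexposed = 127/235 = 0.54043.
RR = 0.81030/0.54043 = 1.49938
AR% = (RR − 1)/RR × 100 = (1.49938 − 1)/1.49938 × 100 = 33.3059%

33.3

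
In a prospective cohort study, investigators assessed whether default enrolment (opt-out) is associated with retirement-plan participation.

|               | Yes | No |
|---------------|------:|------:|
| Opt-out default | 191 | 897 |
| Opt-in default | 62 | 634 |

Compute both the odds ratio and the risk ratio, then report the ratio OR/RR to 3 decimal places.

Cells: a = 191, b = 897, c = 62, d = 634.
OR = (191·634)/(897·62) = 121094/55614 = 2.17740
Risk in exposed = 191/1088 = 0.17555; risk in unexposed = 62/696 = 0.08908; RR = 1.97071
OR/RR = 2.17740 / 1.97071 = 1.10488
The outcome is not rare, so the OR lies further from 1 than the RR.

1.105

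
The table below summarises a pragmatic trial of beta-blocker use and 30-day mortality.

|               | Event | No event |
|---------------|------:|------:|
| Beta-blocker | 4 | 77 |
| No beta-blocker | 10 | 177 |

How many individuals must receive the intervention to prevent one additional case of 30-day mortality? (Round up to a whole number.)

Risk in treated group = 4/81 = 0.04938; risk in control = 10/187 = 0.05348.
Absolute risk reduction = 0.05348 − 0.04938 = 0.00409
NNT = 1 / ARR = 1 / 0.00409 = 244.306 → round up → 245

245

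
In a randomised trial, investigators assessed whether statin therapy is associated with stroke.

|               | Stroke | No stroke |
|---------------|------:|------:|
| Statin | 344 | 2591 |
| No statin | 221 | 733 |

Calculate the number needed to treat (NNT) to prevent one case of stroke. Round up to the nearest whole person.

9

Risk in treated group = 344/2935 = 0.11721; risk in control = 221/954 = 0.23166.
Absolute risk reduction = 0.23166 − 0.11721 = 0.11445
NNT = 1 / ARR = 1 / 0.11445 = 8.737 → round up → 9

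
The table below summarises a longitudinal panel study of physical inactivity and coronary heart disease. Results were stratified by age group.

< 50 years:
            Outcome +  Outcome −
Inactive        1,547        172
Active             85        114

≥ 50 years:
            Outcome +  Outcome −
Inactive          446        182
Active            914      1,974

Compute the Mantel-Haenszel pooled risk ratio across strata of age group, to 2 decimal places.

RR_MH = Σ(aᵢ·n₀ᵢ/nᵢ) / Σ(cᵢ·n₁ᵢ/nᵢ), with n₁ᵢ = aᵢ+bᵢ (exposed), n₀ᵢ = cᵢ+dᵢ (unexposed), nᵢ = n₁ᵢ+n₀ᵢ.
Stratum 1 (< 50 years): n₁ = 1719, n₀ = 199, n = 1918; a·n₀/n = 1547·199/1918 = 160.5073; c·n₁/n = 85·1719/1918 = 76.1809
Stratum 2 (≥ 50 years): n₁ = 628, n₀ = 2888, n = 3516; a·n₀/n = 446·2888/3516 = 366.3390; c·n₁/n = 914·628/3516 = 163.2514
RR_MH = (160.5073 + 366.3390) / (76.1809 + 163.2514) = 526.8463 / 239.4323 = 2.20040

2.20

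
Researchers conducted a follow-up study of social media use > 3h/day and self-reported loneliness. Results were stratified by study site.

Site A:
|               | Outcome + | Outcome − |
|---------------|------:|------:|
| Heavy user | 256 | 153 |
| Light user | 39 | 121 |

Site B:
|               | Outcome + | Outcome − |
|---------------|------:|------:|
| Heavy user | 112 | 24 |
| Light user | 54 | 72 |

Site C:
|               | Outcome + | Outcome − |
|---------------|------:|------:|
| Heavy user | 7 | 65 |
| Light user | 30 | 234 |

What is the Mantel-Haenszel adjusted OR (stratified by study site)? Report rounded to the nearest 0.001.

4.242

OR_MH = Σ(aᵢdᵢ/nᵢ) / Σ(bᵢcᵢ/nᵢ), where nᵢ is the stratum total.
Stratum 1 (Site A): n = 569; a·d/n = 256·121/569 = 54.4394; b·c/n = 153·39/569 = 10.4868
Stratum 2 (Site B): n = 262; a·d/n = 112·72/262 = 30.7786; b·c/n = 24·54/262 = 4.9466
Stratum 3 (Site C): n = 336; a·d/n = 7·234/336 = 4.8750; b·c/n = 65·30/336 = 5.8036
OR_MH = (54.4394 + 30.7786 + 4.8750) / (10.4868 + 4.9466 + 5.8036) = 90.0930 / 21.2370 = 4.24227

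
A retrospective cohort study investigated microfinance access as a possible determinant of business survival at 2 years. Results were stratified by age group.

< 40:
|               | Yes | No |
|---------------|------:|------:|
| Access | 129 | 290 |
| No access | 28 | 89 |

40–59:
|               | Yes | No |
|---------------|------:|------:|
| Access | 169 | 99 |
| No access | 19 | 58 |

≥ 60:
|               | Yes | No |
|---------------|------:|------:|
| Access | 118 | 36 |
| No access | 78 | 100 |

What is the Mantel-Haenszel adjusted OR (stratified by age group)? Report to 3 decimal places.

2.938

OR_MH = Σ(aᵢdᵢ/nᵢ) / Σ(bᵢcᵢ/nᵢ), where nᵢ is the stratum total.
Stratum 1 (< 40): n = 536; a·d/n = 129·89/536 = 21.4198; b·c/n = 290·28/536 = 15.1493
Stratum 2 (40–59): n = 345; a·d/n = 169·58/345 = 28.4116; b·c/n = 99·19/345 = 5.4522
Stratum 3 (≥ 60): n = 332; a·d/n = 118·100/332 = 35.5422; b·c/n = 36·78/332 = 8.4578
OR_MH = (21.4198 + 28.4116 + 35.5422) / (15.1493 + 5.4522 + 8.4578) = 85.3735 / 29.0593 = 2.93791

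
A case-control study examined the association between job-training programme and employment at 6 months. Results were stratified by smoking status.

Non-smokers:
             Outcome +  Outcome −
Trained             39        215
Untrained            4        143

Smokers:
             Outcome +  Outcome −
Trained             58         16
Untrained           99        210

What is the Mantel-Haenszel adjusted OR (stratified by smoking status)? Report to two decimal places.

7.28

OR_MH = Σ(aᵢdᵢ/nᵢ) / Σ(bᵢcᵢ/nᵢ), where nᵢ is the stratum total.
Stratum 1 (Non-smokers): n = 401; a·d/n = 39·143/401 = 13.9077; b·c/n = 215·4/401 = 2.1446
Stratum 2 (Smokers): n = 383; a·d/n = 58·210/383 = 31.8016; b·c/n = 16·99/383 = 4.1358
OR_MH = (13.9077 + 31.8016) / (2.1446 + 4.1358) = 45.7093 / 6.2804 = 7.27808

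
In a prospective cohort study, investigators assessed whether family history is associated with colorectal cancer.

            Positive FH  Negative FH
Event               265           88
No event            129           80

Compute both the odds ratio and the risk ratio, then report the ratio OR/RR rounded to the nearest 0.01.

Reading the table with exposure as columns: a = 265 (Positive FH, case), b = 129 (Positive FH, non-case), c = 88 (Negative FH, case), d = 80.
OR = (265·80)/(129·88) = 21200/11352 = 1.86751
Risk in exposed = 265/394 = 0.67259; risk in unexposed = 88/168 = 0.52381; RR = 1.28403
OR/RR = 1.86751 / 1.28403 = 1.45441
The outcome is not rare, so the OR lies further from 1 than the RR.

1.45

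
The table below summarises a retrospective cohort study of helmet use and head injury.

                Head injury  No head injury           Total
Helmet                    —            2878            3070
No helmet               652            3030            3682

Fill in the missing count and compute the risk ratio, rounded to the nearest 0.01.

0.35

The missing cell is in the exposed row: 3070 − 2878 = 192.
So a = 192, b = 2878, c = 652, d = 3030.
RR = [a/(a+b)] / [c/(c+d)] = (192/3070) / (652/3682) = 0.06254/0.17708 = 0.35318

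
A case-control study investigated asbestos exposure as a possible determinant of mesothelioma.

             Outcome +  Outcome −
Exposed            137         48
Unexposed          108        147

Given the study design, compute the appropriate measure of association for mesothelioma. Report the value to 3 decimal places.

Cells: a = 137, b = 48, c = 108, d = 147.
This is a case-control study: participants were sampled on outcome status, so risks in the source population cannot be estimated directly — relative risk is not valid here. The odds ratio is the appropriate measure.
OR = (a·d)/(b·c) = (137 × 147) / (48 × 108) = 20139 / 5184 = 3.88484

3.885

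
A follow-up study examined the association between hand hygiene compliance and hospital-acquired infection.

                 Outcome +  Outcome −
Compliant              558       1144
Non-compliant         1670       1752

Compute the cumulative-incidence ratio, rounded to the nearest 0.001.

Cells: a = 558, b = 1144, c = 1670, d = 1752.
Risk in exposed = 558/1702 = 0.32785; risk in unexposed = 1670/3422 = 0.48802.
RR = 0.32785 / 0.48802 = 0.67180
The risk is 33% lower among the exposed than among the unexposed.

0.672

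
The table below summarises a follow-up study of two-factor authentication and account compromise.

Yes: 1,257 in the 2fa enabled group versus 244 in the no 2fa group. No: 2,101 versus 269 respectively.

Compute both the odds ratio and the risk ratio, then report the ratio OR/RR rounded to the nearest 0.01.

From the description: a = 1257, b = 2101, c = 244, d = 269.
OR = (1257·269)/(2101·244) = 338133/512644 = 0.65959
Risk in exposed = 1257/3358 = 0.37433; risk in unexposed = 244/513 = 0.47563; RR = 0.78701
OR/RR = 0.65959 / 0.78701 = 0.83809
The outcome is not rare, so the OR lies further from 1 than the RR.

0.84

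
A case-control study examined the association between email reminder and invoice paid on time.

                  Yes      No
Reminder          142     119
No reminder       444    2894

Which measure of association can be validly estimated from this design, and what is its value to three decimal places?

7.778

Cells: a = 142, b = 119, c = 444, d = 2894.
This is a case-control study: participants were sampled on outcome status, so risks in the source population cannot be estimated directly — relative risk is not valid here. The odds ratio is the appropriate measure.
OR = (a·d)/(b·c) = (142 × 2894) / (119 × 444) = 410948 / 52836 = 7.77780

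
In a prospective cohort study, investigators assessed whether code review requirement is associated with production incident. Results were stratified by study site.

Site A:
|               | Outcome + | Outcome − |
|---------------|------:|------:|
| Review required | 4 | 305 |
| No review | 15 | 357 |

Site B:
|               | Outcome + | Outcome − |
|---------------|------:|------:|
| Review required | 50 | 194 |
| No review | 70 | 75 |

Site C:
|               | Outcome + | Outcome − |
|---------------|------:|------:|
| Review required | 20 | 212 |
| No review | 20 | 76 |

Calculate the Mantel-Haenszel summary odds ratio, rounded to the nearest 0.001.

OR_MH = Σ(aᵢdᵢ/nᵢ) / Σ(bᵢcᵢ/nᵢ), where nᵢ is the stratum total.
Stratum 1 (Site A): n = 681; a·d/n = 4·357/681 = 2.0969; b·c/n = 305·15/681 = 6.7181
Stratum 2 (Site B): n = 389; a·d/n = 50·75/389 = 9.6401; b·c/n = 194·70/389 = 34.9100
Stratum 3 (Site C): n = 328; a·d/n = 20·76/328 = 4.6341; b·c/n = 212·20/328 = 12.9268
OR_MH = (2.0969 + 9.6401 + 4.6341) / (6.7181 + 34.9100 + 12.9268) = 16.3712 / 54.5549 = 0.30009

0.300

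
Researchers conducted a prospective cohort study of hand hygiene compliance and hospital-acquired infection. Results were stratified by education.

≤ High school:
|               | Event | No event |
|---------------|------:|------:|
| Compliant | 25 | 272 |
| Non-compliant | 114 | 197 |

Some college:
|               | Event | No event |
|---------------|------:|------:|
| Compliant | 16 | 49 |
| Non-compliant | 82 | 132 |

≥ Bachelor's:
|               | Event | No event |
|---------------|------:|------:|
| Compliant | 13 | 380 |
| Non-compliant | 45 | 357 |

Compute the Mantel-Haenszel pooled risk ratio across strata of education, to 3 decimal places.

0.326

RR_MH = Σ(aᵢ·n₀ᵢ/nᵢ) / Σ(cᵢ·n₁ᵢ/nᵢ), with n₁ᵢ = aᵢ+bᵢ (exposed), n₀ᵢ = cᵢ+dᵢ (unexposed), nᵢ = n₁ᵢ+n₀ᵢ.
Stratum 1 (≤ High school): n₁ = 297, n₀ = 311, n = 608; a·n₀/n = 25·311/608 = 12.7878; c·n₁/n = 114·297/608 = 55.6875
Stratum 2 (Some college): n₁ = 65, n₀ = 214, n = 279; a·n₀/n = 16·214/279 = 12.2724; c·n₁/n = 82·65/279 = 19.1039
Stratum 3 (≥ Bachelor's): n₁ = 393, n₀ = 402, n = 795; a·n₀/n = 13·402/795 = 6.5736; c·n₁/n = 45·393/795 = 22.2453
RR_MH = (12.7878 + 12.2724 + 6.5736) / (55.6875 + 19.1039 + 22.2453) = 31.6338 / 97.0367 = 0.32600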